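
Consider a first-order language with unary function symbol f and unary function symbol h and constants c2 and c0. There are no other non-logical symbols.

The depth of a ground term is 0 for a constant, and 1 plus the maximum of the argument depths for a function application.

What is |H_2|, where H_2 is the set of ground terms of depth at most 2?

14

Count level by level. With function symbols f/1, h/1, the terms of depth ≤ k are the 2 constants together with each function applied to depth-≤(k−1) tuples, so N_k = 2 + N_{k-1} + N_{k-1}.
N_0 = 2
N_1 = 2 + 2 + 2 = 6
N_2 = 2 + 6 + 6 = 14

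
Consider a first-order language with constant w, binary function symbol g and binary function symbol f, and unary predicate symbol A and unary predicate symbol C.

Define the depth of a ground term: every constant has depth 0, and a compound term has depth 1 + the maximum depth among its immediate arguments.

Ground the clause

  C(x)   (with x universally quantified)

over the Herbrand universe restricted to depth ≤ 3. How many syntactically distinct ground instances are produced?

Ground terms of depth ≤ 3:
  Let N_k count ground terms of depth at most k. Each non-constant term of depth ≤ k is some function symbol applied to depth-≤(k−1) arguments, giving N_k = 1 + N_{k-1}^2 + N_{k-1}^2.
  N_0 = 1
  N_1 = 1 + 1^2 + 1^2 = 3
  N_2 = 1 + 3^2 + 3^2 = 19
  N_3 = 1 + 19^2 + 19^2 = 723
So there are 723 ground terms available for substitution.
The clause has 1 distinct variable (x), which appears in the body. In the free term algebra distinct substitutions yield syntactically distinct ground instances.
Number of ground instances = 723.

723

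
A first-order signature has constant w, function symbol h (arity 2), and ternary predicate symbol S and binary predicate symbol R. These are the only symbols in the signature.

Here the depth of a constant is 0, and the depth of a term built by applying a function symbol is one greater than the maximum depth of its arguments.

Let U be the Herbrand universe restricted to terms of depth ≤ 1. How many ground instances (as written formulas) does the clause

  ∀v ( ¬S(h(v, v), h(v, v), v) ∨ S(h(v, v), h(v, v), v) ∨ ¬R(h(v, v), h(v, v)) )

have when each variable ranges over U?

Ground terms of depth ≤ 1:
  If N_k denotes the number of depth-≤k ground terms, the 1 constant gives N_0 = 1, and each function symbol of arity r contributes N_{k-1}^r new terms at level k: N_k = 1 + N_{k-1}^2.
  N_0 = 1
  N_1 = 1 + 1^2 = 2
  Explicitly: w, h(w, w).
So there are 2 ground terms available for substitution.
The variable v ranges independently over the available ground terms, and distinct assignments produce distinct instances.
Number of ground instances = 2.

2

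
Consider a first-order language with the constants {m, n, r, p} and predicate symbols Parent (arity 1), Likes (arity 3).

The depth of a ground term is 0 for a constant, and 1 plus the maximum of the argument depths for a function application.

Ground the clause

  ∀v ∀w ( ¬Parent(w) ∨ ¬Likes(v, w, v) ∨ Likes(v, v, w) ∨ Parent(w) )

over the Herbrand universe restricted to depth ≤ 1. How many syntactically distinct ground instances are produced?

16

Ground terms of depth ≤ 1:
  With no function symbols every ground term is a constant, so there are exactly 4 ground terms at every depth bound.
  N_0 = 4
  N_1 = 4
  Explicitly: m, n, r, p.
So there are 4 ground terms available for substitution.
There are 2 variables to instantiate (v, w), each occurring in at least one literal, so different choices give different ground instances.
Number of ground instances = 4^2 = 16.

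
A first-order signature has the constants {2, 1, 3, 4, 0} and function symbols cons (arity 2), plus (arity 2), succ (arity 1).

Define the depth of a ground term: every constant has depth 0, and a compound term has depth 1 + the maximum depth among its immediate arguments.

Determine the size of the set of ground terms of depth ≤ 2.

Let N_k count ground terms of depth at most k. Each non-constant term of depth ≤ k is some function symbol applied to depth-≤(k−1) arguments, giving N_k = 5 + N_{k-1}^2 + N_{k-1}^2 + N_{k-1}.
N_0 = 5
N_1 = 5 + 5^2 + 5^2 + 5 = 60
N_2 = 5 + 60^2 + 60^2 + 60 = 7265

7265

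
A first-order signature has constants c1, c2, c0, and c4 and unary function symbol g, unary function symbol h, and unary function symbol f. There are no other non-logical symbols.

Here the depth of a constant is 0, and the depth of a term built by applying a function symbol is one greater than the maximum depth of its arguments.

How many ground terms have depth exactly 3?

108

Let N_k = |{terms of depth ≤ k}|. Then N_0 = 4 and N_k = 4 + N_{k-1} + N_{k-1} + N_{k-1} for k ≥ 1 (one summand per function symbol, arity giving the exponent).
N_0 = 4
N_1 = 4 + 4 + 4 + 4 = 16
N_2 = 4 + 16 + 16 + 16 = 52
N_3 = 4 + 52 + 52 + 52 = 160
Terms of depth exactly 3: N_3 − N_2 = 160 − 52 = 108.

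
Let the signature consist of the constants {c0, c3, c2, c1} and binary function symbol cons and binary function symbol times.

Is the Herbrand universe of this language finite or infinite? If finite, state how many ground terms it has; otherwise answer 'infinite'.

infinite

The signature has at least one function symbol (cons, arity 2) and at least one constant (c0).
Iterating cons gives infinitely many distinct ground terms: c0, cons(c0, c0), cons(cons(c0, c0), cons(c0, c0)), ...
So the Herbrand universe is infinite.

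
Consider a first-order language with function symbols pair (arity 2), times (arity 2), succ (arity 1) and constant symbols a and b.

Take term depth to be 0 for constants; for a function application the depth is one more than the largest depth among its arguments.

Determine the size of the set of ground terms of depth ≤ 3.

Write N_k for the number of ground terms of depth ≤ k. A term of depth ≤ k is either a constant or a function symbol applied to arguments of depth ≤ k−1, so N_k = 2 + N_{k-1}^2 + N_{k-1}^2 + N_{k-1}.
N_0 = 2
N_1 = 2 + 2^2 + 2^2 + 2 = 12
N_2 = 2 + 12^2 + 12^2 + 12 = 302
N_3 = 2 + 302^2 + 302^2 + 302 = 182712

182712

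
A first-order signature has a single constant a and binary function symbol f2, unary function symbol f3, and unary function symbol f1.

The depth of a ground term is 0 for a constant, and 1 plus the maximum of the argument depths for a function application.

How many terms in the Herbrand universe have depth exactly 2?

If N_k denotes the number of depth-≤k ground terms, the 1 constant gives N_0 = 1, and each function symbol of arity r contributes N_{k-1}^r new terms at level k: N_k = 1 + N_{k-1}^2 + N_{k-1} + N_{k-1}.
N_0 = 1
N_1 = 1 + 1^2 + 1 + 1 = 4
N_2 = 1 + 4^2 + 4 + 4 = 25
Terms of depth exactly 2: N_2 − N_1 = 25 − 4 = 21.

21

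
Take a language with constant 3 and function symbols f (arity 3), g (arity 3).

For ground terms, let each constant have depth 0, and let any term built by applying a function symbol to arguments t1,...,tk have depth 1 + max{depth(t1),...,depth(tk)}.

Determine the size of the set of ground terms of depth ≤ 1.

3

Let N_k count ground terms of depth at most k. Each non-constant term of depth ≤ k is some function symbol applied to depth-≤(k−1) arguments, giving N_k = 1 + N_{k-1}^3 + N_{k-1}^3.
N_0 = 1
N_1 = 1 + 1^3 + 1^3 = 3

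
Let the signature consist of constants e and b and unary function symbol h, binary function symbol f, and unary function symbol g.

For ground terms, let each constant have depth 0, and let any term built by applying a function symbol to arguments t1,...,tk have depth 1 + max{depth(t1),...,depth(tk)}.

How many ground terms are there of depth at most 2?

If N_k denotes the number of depth-≤k ground terms, the 2 constants give N_0 = 2, and each function symbol of arity r contributes N_{k-1}^r new terms at level k: N_k = 2 + N_{k-1} + N_{k-1}^2 + N_{k-1}.
N_0 = 2
N_1 = 2 + 2 + 2^2 + 2 = 10
N_2 = 2 + 10 + 10^2 + 10 = 122

122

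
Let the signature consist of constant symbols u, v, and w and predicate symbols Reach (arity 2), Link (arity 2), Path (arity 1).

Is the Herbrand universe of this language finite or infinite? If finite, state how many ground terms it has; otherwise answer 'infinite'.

3

There are no function symbols, so every ground term is one of the 3 constants.
The Herbrand universe is {u, v, w}, which is finite with 3 elements.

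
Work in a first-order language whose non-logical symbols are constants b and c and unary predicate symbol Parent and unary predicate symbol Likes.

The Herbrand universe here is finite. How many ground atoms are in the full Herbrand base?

4

With no function symbols, the Herbrand universe is just the 2 constants.
Ground atoms per predicate: Parent: 2, Likes: 2.
Herbrand base size = 2 + 2 = 4.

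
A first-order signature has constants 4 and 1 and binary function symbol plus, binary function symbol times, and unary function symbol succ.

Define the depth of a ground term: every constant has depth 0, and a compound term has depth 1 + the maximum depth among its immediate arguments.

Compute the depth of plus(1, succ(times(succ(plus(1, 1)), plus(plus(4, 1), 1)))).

depth(plus(1, 1)) = 1 + max(0, 0) = 1
depth(succ(plus(1, 1))) = 1 + depth(plus(1, 1)) = 1 + 1 = 2
depth(plus(4, 1)) = 1 + max(0, 0) = 1
depth(plus(plus(4, 1), 1)) = 1 + max(1, 0) = 2
depth(times(succ(plus(1, 1)), plus(plus(4, 1), 1))) = 1 + max(2, 2) = 3
depth(succ(times(succ(plus(1, 1)), plus(plus(4, 1), 1)))) = 1 + depth(times(succ(plus(1, 1)), plus(plus(4, 1), 1))) = 1 + 3 = 4
depth(plus(1, succ(times(succ(plus(1, 1)), plus(plus(4, 1), 1))))) = 1 + max(0, 4) = 5

5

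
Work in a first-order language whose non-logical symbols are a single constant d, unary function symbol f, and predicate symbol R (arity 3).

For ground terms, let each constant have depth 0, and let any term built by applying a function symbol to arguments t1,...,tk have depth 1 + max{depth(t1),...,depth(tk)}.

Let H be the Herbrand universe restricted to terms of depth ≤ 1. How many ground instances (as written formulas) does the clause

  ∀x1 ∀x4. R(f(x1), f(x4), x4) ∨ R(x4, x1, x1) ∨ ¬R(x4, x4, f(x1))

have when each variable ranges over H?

Ground terms of depth ≤ 1:
  Let N_k = |{terms of depth ≤ k}|. Then N_0 = 1 and N_k = 1 + N_{k-1} for k ≥ 1 (one summand per function symbol, arity giving the exponent).
  N_0 = 1
  N_1 = 1 + 1 = 2
  Explicitly: d, f(d).
So there are 2 ground terms available for substitution.
There are 2 variables to instantiate (x1, x4), each occurring in at least one literal, so different choices give different ground instances.
Number of ground instances = 2^2 = 4.

4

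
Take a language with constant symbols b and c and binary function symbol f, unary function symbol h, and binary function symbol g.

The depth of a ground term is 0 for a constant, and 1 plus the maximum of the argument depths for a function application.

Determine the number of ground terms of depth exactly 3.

182410

Let N_k count ground terms of depth at most k. Each non-constant term of depth ≤ k is some function symbol applied to depth-≤(k−1) arguments, giving N_k = 2 + N_{k-1}^2 + N_{k-1} + N_{k-1}^2.
N_0 = 2
N_1 = 2 + 2^2 + 2 + 2^2 = 12
N_2 = 2 + 12^2 + 12 + 12^2 = 302
N_3 = 2 + 302^2 + 302 + 302^2 = 182712
Terms of depth exactly 3: N_3 − N_2 = 182712 − 302 = 182410.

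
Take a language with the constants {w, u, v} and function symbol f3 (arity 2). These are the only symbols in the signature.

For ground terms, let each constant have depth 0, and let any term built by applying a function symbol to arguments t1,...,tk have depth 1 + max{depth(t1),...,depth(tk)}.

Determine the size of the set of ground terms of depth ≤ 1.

12

Let N_k = |{terms of depth ≤ k}|. Then N_0 = 3 and N_k = 3 + N_{k-1}^2 for k ≥ 1 (one summand per function symbol, arity giving the exponent).
N_0 = 3
N_1 = 3 + 3^2 = 12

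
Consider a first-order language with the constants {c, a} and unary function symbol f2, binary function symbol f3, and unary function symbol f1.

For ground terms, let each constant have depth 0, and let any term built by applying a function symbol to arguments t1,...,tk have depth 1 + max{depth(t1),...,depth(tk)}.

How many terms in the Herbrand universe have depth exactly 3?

15008

If N_k denotes the number of depth-≤k ground terms, the 2 constants give N_0 = 2, and each function symbol of arity r contributes N_{k-1}^r new terms at level k: N_k = 2 + N_{k-1} + N_{k-1}^2 + N_{k-1}.
N_0 = 2
N_1 = 2 + 2 + 2^2 + 2 = 10
N_2 = 2 + 10 + 10^2 + 10 = 122
N_3 = 2 + 122 + 122^2 + 122 = 15130
Terms of depth exactly 3: N_3 − N_2 = 15130 − 122 = 15008.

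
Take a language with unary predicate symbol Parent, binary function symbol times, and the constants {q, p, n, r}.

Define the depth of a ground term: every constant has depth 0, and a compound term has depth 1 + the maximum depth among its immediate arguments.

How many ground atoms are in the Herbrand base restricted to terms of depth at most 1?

20

First count ground terms of depth ≤ 1.
Write N_k for the number of ground terms of depth ≤ k. A term of depth ≤ k is either a constant or a function symbol applied to arguments of depth ≤ k−1, so N_k = 4 + N_{k-1}^2.
N_0 = 4
N_1 = 4 + 4^2 = 20
So |H| = 20.
Ground atoms are formed by filling each argument slot of a predicate with a term from H, so an r-ary predicate gives |H|^r atoms:
  Parent: 20
Total ground atoms: 20.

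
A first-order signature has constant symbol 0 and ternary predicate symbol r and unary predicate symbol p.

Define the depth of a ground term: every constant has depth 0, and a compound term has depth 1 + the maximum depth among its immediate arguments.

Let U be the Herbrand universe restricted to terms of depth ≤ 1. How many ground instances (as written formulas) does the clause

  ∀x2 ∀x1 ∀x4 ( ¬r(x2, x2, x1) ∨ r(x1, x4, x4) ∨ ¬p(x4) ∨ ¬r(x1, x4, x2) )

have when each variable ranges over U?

1

Ground terms of depth ≤ 1:
  With no function symbols every ground term is a constant, so there is exactly 1 ground term at every depth bound.
  N_0 = 1
  N_1 = 1
So there is exactly 1 ground term available for substitution.
The body mentions every one of the 3 quantified variables; since ground terms form a free algebra, no two substitutions collapse to the same formula.
Number of ground instances = 1^3 = 1.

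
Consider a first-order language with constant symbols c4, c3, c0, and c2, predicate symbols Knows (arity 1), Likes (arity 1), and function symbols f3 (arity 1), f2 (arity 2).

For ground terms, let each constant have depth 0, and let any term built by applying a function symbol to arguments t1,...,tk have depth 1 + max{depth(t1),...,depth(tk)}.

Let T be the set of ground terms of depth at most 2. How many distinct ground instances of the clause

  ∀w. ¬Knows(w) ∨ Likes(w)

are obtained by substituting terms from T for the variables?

604

Ground terms of depth ≤ 2:
  Let N_k count ground terms of depth at most k. Each non-constant term of depth ≤ k is some function symbol applied to depth-≤(k−1) arguments, giving N_k = 4 + N_{k-1} + N_{k-1}^2.
  N_0 = 4
  N_1 = 4 + 4 + 4^2 = 24
  N_2 = 4 + 24 + 24^2 = 604
So there are 604 ground terms available for substitution.
The clause has 1 distinct variable (w), which appears in the body. In the free term algebra distinct substitutions yield syntactically distinct ground instances.
Number of ground instances = 604.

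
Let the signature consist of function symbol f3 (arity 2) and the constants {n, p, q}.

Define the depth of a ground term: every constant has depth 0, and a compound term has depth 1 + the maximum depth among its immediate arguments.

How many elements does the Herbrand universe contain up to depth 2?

147

Write N_k for the number of ground terms of depth ≤ k. A term of depth ≤ k is either a constant or a function symbol applied to arguments of depth ≤ k−1, so N_k = 3 + N_{k-1}^2.
N_0 = 3
N_1 = 3 + 3^2 = 12
N_2 = 3 + 12^2 = 147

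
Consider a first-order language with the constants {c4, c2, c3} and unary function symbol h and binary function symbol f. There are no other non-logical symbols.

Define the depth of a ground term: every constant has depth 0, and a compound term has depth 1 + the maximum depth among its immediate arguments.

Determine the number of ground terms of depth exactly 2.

228

Write N_k for the number of ground terms of depth ≤ k. A term of depth ≤ k is either a constant or a function symbol applied to arguments of depth ≤ k−1, so N_k = 3 + N_{k-1} + N_{k-1}^2.
N_0 = 3
N_1 = 3 + 3 + 3^2 = 15
N_2 = 3 + 15 + 15^2 = 243
Terms of depth exactly 2: N_2 − N_1 = 243 − 15 = 228.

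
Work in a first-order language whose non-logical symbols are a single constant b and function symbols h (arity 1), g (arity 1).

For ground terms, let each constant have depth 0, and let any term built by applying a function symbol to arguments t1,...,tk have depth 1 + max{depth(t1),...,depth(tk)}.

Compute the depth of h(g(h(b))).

depth(h(b)) = 1 + depth(b) = 1 + 0 = 1
depth(g(h(b))) = 1 + depth(h(b)) = 1 + 1 = 2
depth(h(g(h(b)))) = 1 + depth(g(h(b))) = 1 + 2 = 3

3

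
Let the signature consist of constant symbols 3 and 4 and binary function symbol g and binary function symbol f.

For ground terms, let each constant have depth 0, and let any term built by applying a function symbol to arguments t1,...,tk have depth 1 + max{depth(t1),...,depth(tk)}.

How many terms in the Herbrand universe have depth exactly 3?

Count level by level. With function symbols g/2, f/2, the terms of depth ≤ k are the 2 constants together with each function applied to depth-≤(k−1) tuples, so N_k = 2 + N_{k-1}^2 + N_{k-1}^2.
N_0 = 2
N_1 = 2 + 2^2 + 2^2 = 10
N_2 = 2 + 10^2 + 10^2 = 202
N_3 = 2 + 202^2 + 202^2 = 81610
Terms of depth exactly 3: N_3 − N_2 = 81610 − 202 = 81408.

81408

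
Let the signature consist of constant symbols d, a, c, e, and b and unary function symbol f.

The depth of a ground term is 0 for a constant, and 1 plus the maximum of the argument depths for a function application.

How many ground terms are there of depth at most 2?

Count level by level. With function symbols f/1, the terms of depth ≤ k are the 5 constants together with each function applied to depth-≤(k−1) tuples, so N_k = 5 + N_{k-1}.
N_0 = 5
N_1 = 5 + 5 = 10
N_2 = 5 + 10 = 15

15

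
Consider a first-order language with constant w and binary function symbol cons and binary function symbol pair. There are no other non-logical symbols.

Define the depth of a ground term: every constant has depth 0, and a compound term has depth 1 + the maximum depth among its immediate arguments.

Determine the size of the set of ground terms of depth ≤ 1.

Let N_k = |{terms of depth ≤ k}|. Then N_0 = 1 and N_k = 1 + N_{k-1}^2 + N_{k-1}^2 for k ≥ 1 (one summand per function symbol, arity giving the exponent).
N_0 = 1
N_1 = 1 + 1^2 + 1^2 = 3
Explicitly: w, cons(w, w), pair(w, w).

3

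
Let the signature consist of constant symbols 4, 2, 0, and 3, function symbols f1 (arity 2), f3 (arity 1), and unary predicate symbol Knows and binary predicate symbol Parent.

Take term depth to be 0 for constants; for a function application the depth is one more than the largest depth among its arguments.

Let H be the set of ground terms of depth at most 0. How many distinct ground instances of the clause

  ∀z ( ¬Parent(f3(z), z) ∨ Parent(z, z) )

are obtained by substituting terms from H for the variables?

Ground terms of depth ≤ 0:
  If N_k denotes the number of depth-≤k ground terms, the 4 constants give N_0 = 4, and each function symbol of arity r contributes N_{k-1}^r new terms at level k: N_k = 4 + N_{k-1}^2 + N_{k-1}.
  N_0 = 4
So there are 4 ground terms available for substitution.
There is 1 variable to instantiate (z),  occurring in at least one literal, so different choices give different ground instances.
Number of ground instances = 4.

4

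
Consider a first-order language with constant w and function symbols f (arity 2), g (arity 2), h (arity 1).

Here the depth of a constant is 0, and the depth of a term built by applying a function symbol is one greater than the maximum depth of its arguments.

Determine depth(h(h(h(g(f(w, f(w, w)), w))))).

6

depth(f(w, w)) = 1 + max(0, 0) = 1
depth(f(w, f(w, w))) = 1 + max(0, 1) = 2
depth(g(f(w, f(w, w)), w)) = 1 + max(2, 0) = 3
depth(h(g(f(w, f(w, w)), w))) = 1 + depth(g(f(w, f(w, w)), w)) = 1 + 3 = 4
depth(h(h(g(f(w, f(w, w)), w)))) = 1 + depth(h(g(f(w, f(w, w)), w))) = 1 + 4 = 5
depth(h(h(h(g(f(w, f(w, w)), w))))) = 1 + depth(h(h(g(f(w, f(w, w)), w)))) = 1 + 5 = 6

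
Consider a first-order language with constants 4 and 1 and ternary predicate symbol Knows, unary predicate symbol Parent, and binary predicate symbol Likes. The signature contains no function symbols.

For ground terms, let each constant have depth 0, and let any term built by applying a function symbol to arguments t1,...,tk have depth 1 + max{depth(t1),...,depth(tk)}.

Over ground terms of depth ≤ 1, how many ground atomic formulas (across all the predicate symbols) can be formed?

14

First count ground terms of depth ≤ 1.
With no function symbols every ground term is a constant, so there are exactly 2 ground terms at every depth bound.
N_0 = 2
N_1 = 2
So |H| = 2.
A ground atom is a predicate applied to a tuple of terms from H, so the count is the sum over predicates of |H|^arity:
  Knows: 2^3 = 8;  Parent: 2;  Likes: 2^2 = 4
Total ground atoms: 8 + 2 + 4 = 14.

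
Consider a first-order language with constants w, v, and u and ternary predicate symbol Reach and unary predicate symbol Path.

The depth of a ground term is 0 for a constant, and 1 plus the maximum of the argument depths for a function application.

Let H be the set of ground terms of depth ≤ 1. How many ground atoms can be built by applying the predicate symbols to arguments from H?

First count ground terms of depth ≤ 1.
With no function symbols every ground term is a constant, so there are exactly 3 ground terms at every depth bound.
N_0 = 3
N_1 = 3
Explicitly: w, v, u.
So |H| = 3.
For each predicate symbol, the number of ground atoms is |H| raised to its arity; summing:
  Reach: 3^3 = 27;  Path: 3
Total ground atoms: 27 + 3 = 30.

30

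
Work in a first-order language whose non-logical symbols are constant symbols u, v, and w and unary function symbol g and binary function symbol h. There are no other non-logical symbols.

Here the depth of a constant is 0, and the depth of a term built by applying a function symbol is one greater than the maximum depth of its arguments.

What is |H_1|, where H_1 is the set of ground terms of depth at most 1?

15

Count level by level. With function symbols g/1, h/2, the terms of depth ≤ k are the 3 constants together with each function applied to depth-≤(k−1) tuples, so N_k = 3 + N_{k-1} + N_{k-1}^2.
N_0 = 3
N_1 = 3 + 3 + 3^2 = 15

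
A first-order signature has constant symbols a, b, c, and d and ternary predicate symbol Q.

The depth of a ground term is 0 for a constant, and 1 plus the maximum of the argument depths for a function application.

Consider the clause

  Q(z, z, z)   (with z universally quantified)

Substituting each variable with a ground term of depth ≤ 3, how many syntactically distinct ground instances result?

4

Ground terms of depth ≤ 3:
  With no function symbols every ground term is a constant, so there are exactly 4 ground terms at every depth bound.
  N_0 = 4
  N_1 = 4
  N_2 = 4
  N_3 = 4
So there are 4 ground terms available for substitution.
The variable z ranges independently over the available ground terms, and distinct assignments produce distinct instances.
Number of ground instances = 4.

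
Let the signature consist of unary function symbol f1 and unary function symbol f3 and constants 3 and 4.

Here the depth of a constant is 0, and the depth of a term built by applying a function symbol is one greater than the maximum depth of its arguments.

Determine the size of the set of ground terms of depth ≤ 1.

If N_k denotes the number of depth-≤k ground terms, the 2 constants give N_0 = 2, and each function symbol of arity r contributes N_{k-1}^r new terms at level k: N_k = 2 + N_{k-1} + N_{k-1}.
N_0 = 2
N_1 = 2 + 2 + 2 = 6

6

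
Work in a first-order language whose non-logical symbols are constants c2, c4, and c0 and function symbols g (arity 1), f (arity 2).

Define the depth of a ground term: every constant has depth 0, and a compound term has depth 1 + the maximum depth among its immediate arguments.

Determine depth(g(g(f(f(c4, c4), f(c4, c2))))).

depth(f(c4, c4)) = 1 + max(0, 0) = 1
depth(f(c4, c2)) = 1 + max(0, 0) = 1
depth(f(f(c4, c4), f(c4, c2))) = 1 + max(1, 1) = 2
depth(g(f(f(c4, c4), f(c4, c2)))) = 1 + depth(f(f(c4, c4), f(c4, c2))) = 1 + 2 = 3
depth(g(g(f(f(c4, c4), f(c4, c2))))) = 1 + depth(g(f(f(c4, c4), f(c4, c2)))) = 1 + 3 = 4

4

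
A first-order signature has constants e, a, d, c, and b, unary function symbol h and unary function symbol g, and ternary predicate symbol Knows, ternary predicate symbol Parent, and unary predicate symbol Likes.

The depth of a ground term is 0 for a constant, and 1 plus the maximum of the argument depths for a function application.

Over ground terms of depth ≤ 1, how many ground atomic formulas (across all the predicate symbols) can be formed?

First count ground terms of depth ≤ 1.
Count level by level. With function symbols h/1, g/1, the terms of depth ≤ k are the 5 constants together with each function applied to depth-≤(k−1) tuples, so N_k = 5 + N_{k-1} + N_{k-1}.
N_0 = 5
N_1 = 5 + 5 + 5 = 15
So |H| = 15.
Ground atoms are formed by filling each argument slot of a predicate with a term from H, so an r-ary predicate gives |H|^r atoms:
  Knows: 15^3 = 3375;  Parent: 15^3 = 3375;  Likes: 15
Total ground atoms: 3375 + 3375 + 15 = 6765.

6765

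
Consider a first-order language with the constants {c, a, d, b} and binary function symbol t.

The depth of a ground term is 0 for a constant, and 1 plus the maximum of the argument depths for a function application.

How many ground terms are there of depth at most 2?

404

Count level by level. With function symbols t/2, the terms of depth ≤ k are the 4 constants together with each function applied to depth-≤(k−1) tuples, so N_k = 4 + N_{k-1}^2.
N_0 = 4
N_1 = 4 + 4^2 = 20
N_2 = 4 + 20^2 = 404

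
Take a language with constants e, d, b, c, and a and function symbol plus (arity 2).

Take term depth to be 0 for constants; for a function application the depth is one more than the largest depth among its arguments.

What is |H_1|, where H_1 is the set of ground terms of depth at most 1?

Let N_k count ground terms of depth at most k. Each non-constant term of depth ≤ k is some function symbol applied to depth-≤(k−1) arguments, giving N_k = 5 + N_{k-1}^2.
N_0 = 5
N_1 = 5 + 5^2 = 30

30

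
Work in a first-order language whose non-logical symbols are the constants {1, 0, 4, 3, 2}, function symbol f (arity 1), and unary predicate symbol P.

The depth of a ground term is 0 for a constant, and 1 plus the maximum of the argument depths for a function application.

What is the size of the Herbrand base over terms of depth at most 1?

First count ground terms of depth ≤ 1.
Count level by level. With function symbols f/1, the terms of depth ≤ k are the 5 constants together with each function applied to depth-≤(k−1) tuples, so N_k = 5 + N_{k-1}.
N_0 = 5
N_1 = 5 + 5 = 10
So |H| = 10.
Each predicate of arity r yields |H|^r ground atoms (one per choice of an r-tuple from H):
  P: 10
Total ground atoms: 10.

10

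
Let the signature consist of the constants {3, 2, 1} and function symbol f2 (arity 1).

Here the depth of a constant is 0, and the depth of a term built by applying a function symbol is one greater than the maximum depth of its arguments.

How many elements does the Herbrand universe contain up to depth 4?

15

Write N_k for the number of ground terms of depth ≤ k. A term of depth ≤ k is either a constant or a function symbol applied to arguments of depth ≤ k−1, so N_k = 3 + N_{k-1}.
N_0 = 3
N_1 = 3 + 3 = 6
N_2 = 3 + 6 = 9
N_3 = 3 + 9 = 12
N_4 = 3 + 12 = 15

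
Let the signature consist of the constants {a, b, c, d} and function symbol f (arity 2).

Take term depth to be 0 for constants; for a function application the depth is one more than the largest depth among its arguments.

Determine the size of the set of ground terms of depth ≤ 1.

20

Count level by level. With function symbols f/2, the terms of depth ≤ k are the 4 constants together with each function applied to depth-≤(k−1) tuples, so N_k = 4 + N_{k-1}^2.
N_0 = 4
N_1 = 4 + 4^2 = 20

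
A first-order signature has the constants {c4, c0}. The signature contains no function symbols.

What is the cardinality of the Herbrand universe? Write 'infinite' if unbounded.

There are no function symbols, so every ground term is one of the 2 constants.
The Herbrand universe is {c4, c0}, which is finite with 2 elements.

2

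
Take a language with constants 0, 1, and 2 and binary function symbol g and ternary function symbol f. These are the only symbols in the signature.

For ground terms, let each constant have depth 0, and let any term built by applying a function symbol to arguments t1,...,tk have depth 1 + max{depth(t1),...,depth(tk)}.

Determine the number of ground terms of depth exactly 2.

Let N_k = |{terms of depth ≤ k}|. Then N_0 = 3 and N_k = 3 + N_{k-1}^2 + N_{k-1}^3 for k ≥ 1 (one summand per function symbol, arity giving the exponent).
N_0 = 3
N_1 = 3 + 3^2 + 3^3 = 39
N_2 = 3 + 39^2 + 39^3 = 60843
Terms of depth exactly 2: N_2 − N_1 = 60843 − 39 = 60804.

60804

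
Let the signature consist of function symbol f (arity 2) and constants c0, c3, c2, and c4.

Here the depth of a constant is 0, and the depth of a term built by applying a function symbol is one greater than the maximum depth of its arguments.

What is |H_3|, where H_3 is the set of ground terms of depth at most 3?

163220

If N_k denotes the number of depth-≤k ground terms, the 4 constants give N_0 = 4, and each function symbol of arity r contributes N_{k-1}^r new terms at level k: N_k = 4 + N_{k-1}^2.
N_0 = 4
N_1 = 4 + 4^2 = 20
N_2 = 4 + 20^2 = 404
N_3 = 4 + 404^2 = 163220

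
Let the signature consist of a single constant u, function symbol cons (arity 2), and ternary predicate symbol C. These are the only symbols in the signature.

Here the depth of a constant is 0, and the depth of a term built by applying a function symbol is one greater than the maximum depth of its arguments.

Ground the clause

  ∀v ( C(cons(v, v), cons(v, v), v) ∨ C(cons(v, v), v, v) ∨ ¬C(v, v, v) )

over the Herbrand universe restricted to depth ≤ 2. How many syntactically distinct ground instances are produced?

Ground terms of depth ≤ 2:
  If N_k denotes the number of depth-≤k ground terms, the 1 constant gives N_0 = 1, and each function symbol of arity r contributes N_{k-1}^r new terms at level k: N_k = 1 + N_{k-1}^2.
  N_0 = 1
  N_1 = 1 + 1^2 = 2
  N_2 = 1 + 2^2 = 5
So there are 5 ground terms available for substitution.
There is 1 variable to instantiate (v),  occurring in at least one literal, so different choices give different ground instances.
Number of ground instances = 5.

5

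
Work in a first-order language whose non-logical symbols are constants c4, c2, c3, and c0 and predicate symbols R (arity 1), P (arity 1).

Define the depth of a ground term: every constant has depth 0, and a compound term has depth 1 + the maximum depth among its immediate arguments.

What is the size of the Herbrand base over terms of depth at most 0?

8

First count ground terms of depth ≤ 0.
With no function symbols every ground term is a constant, so there are exactly 4 ground terms at every depth bound.
N_0 = 4
Explicitly: c4, c2, c3, c0.
So |H| = 4.
Ground atoms are formed by filling each argument slot of a predicate with a term from H, so an r-ary predicate gives |H|^r atoms:
  R: 4;  P: 4
Total ground atoms: 4 + 4 = 8.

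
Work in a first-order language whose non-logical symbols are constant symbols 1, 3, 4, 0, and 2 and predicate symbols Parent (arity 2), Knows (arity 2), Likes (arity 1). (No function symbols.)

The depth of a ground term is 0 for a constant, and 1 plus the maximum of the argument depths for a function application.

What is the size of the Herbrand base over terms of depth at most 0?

55

First count ground terms of depth ≤ 0.
With no function symbols every ground term is a constant, so there are exactly 5 ground terms at every depth bound.
N_0 = 5
Explicitly: 1, 3, 4, 0, 2.
So |H| = 5.
For each predicate symbol, the number of ground atoms is |H| raised to its arity; summing:
  Parent: 5^2 = 25;  Knows: 5^2 = 25;  Likes: 5
Total ground atoms: 25 + 25 + 5 = 55.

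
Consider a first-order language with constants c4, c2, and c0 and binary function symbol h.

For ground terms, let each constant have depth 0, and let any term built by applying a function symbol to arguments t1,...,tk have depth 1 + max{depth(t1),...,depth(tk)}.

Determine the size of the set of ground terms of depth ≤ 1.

12

Let N_k = |{terms of depth ≤ k}|. Then N_0 = 3 and N_k = 3 + N_{k-1}^2 for k ≥ 1 (one summand per function symbol, arity giving the exponent).
N_0 = 3
N_1 = 3 + 3^2 = 12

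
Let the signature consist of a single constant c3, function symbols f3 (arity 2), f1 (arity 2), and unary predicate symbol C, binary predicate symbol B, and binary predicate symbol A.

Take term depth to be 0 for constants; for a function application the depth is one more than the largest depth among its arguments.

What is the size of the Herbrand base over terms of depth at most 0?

3

First count ground terms of depth ≤ 0.
Let N_k count ground terms of depth at most k. Each non-constant term of depth ≤ k is some function symbol applied to depth-≤(k−1) arguments, giving N_k = 1 + N_{k-1}^2 + N_{k-1}^2.
N_0 = 1
Explicitly: c3.
So |H| = 1.
For each predicate symbol, the number of ground atoms is |H| raised to its arity; summing:
  C: 1;  B: 1^2 = 1;  A: 1^2 = 1
Total ground atoms: 1 + 1 + 1 = 3.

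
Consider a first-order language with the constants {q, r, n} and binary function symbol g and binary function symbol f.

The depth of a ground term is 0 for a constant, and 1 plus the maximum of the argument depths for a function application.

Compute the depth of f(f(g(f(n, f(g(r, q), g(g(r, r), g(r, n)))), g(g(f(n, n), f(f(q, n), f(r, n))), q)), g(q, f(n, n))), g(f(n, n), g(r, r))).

7

depth(g(r, q)) = 1 + max(0, 0) = 1
depth(g(r, r)) = 1 + max(0, 0) = 1
depth(g(r, n)) = 1 + max(0, 0) = 1
depth(g(g(r, r), g(r, n))) = 1 + max(1, 1) = 2
depth(f(g(r, q), g(g(r, r), g(r, n)))) = 1 + max(1, 2) = 3
depth(f(n, f(g(r, q), g(g(r, r), g(r, n))))) = 1 + max(0, 3) = 4
depth(f(n, n)) = 1 + max(0, 0) = 1
depth(f(q, n)) = 1 + max(0, 0) = 1
depth(f(r, n)) = 1 + max(0, 0) = 1
depth(f(f(q, n), f(r, n))) = 1 + max(1, 1) = 2
depth(g(f(n, n), f(f(q, n), f(r, n)))) = 1 + max(1, 2) = 3
depth(g(g(f(n, n), f(f(q, n), f(r, n))), q)) = 1 + max(3, 0) = 4
depth(g(f(n, f(g(r, q), g(g(r, r), g(r, n)))), g(g(f(n, n), f(f(q, n), f(r, n))), q))) = 1 + max(4, 4) = 5
depth(g(q, f(n, n))) = 1 + max(0, 1) = 2
depth(f(g(f(n, f(g(r, q), g(g(r, r), g(r, n)))), g(g(f(n, n), f(f(q, n), f(r, n))), q)), g(q, f(n, n)))) = 1 + max(5, 2) = 6
depth(g(f(n, n), g(r, r))) = 1 + max(1, 1) = 2
depth(f(f(g(f(n, f(g(r, q), g(g(r, r), g(r, n)))), g(g(f(n, n), f(f(q, n), f(r, n))), q)), g(q, f(n, n))), g(f(n, n), g(r, r)))) = 1 + max(6, 2) = 7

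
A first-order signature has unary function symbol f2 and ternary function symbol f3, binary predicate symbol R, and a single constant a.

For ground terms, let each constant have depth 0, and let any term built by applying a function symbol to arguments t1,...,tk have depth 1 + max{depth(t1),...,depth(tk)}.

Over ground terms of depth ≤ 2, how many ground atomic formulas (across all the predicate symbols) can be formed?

First count ground terms of depth ≤ 2.
If N_k denotes the number of depth-≤k ground terms, the 1 constant gives N_0 = 1, and each function symbol of arity r contributes N_{k-1}^r new terms at level k: N_k = 1 + N_{k-1} + N_{k-1}^3.
N_0 = 1
N_1 = 1 + 1 + 1^3 = 3
N_2 = 1 + 3 + 3^3 = 31
So |H| = 31.
Ground atoms are formed by filling each argument slot of a predicate with a term from H, so an r-ary predicate gives |H|^r atoms:
  R: 31^2 = 961
Total ground atoms: 961.

961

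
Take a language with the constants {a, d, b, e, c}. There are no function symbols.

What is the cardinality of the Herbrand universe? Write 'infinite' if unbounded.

5

There are no function symbols, so every ground term is one of the 5 constants.
The Herbrand universe is {a, d, b, e, c}, which is finite with 5 elements.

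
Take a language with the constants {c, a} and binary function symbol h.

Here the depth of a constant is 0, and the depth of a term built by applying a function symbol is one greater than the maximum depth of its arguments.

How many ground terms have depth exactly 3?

1408

Let N_k count ground terms of depth at most k. Each non-constant term of depth ≤ k is some function symbol applied to depth-≤(k−1) arguments, giving N_k = 2 + N_{k-1}^2.
N_0 = 2
N_1 = 2 + 2^2 = 6
N_2 = 2 + 6^2 = 38
N_3 = 2 + 38^2 = 1446
Terms of depth exactly 3: N_3 − N_2 = 1446 − 38 = 1408.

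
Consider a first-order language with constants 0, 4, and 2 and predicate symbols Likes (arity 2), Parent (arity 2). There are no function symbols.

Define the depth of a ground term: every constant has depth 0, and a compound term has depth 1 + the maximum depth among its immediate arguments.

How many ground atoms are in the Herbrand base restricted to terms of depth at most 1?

18

First count ground terms of depth ≤ 1.
With no function symbols every ground term is a constant, so there are exactly 3 ground terms at every depth bound.
N_0 = 3
N_1 = 3
So |H| = 3.
Ground atoms are formed by filling each argument slot of a predicate with a term from H, so an r-ary predicate gives |H|^r atoms:
  Likes: 3^2 = 9;  Parent: 3^2 = 9
Total ground atoms: 9 + 9 = 18.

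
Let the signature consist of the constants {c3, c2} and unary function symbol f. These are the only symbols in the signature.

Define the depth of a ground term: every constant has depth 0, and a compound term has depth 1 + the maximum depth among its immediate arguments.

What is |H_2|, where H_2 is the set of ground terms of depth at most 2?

6

Let N_k count ground terms of depth at most k. Each non-constant term of depth ≤ k is some function symbol applied to depth-≤(k−1) arguments, giving N_k = 2 + N_{k-1}.
N_0 = 2
N_1 = 2 + 2 = 4
N_2 = 2 + 4 = 6
Explicitly: c3, c2, f(c3), f(c2), f(f(c3)), f(f(c2)).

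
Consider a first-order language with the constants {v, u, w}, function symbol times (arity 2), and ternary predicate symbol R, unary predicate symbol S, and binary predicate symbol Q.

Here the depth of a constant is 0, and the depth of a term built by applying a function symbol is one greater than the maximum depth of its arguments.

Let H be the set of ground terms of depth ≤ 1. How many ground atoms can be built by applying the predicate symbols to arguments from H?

1884

First count ground terms of depth ≤ 1.
If N_k denotes the number of depth-≤k ground terms, the 3 constants give N_0 = 3, and each function symbol of arity r contributes N_{k-1}^r new terms at level k: N_k = 3 + N_{k-1}^2.
N_0 = 3
N_1 = 3 + 3^2 = 12
Explicitly: v, u, w, times(v, v), times(v, u), times(v, w), times(u, v), times(u, u), times(u, w), times(w, v), times(w, u), times(w, w).
So |H| = 12.
Ground atoms are formed by filling each argument slot of a predicate with a term from H, so an r-ary predicate gives |H|^r atoms:
  R: 12^3 = 1728;  S: 12;  Q: 12^2 = 144
Total ground atoms: 1728 + 12 + 144 = 1884.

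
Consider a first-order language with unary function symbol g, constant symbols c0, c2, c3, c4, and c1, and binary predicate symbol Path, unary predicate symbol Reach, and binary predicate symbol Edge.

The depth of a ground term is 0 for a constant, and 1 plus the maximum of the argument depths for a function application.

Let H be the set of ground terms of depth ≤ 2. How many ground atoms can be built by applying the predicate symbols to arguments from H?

465

First count ground terms of depth ≤ 2.
Write N_k for the number of ground terms of depth ≤ k. A term of depth ≤ k is either a constant or a function symbol applied to arguments of depth ≤ k−1, so N_k = 5 + N_{k-1}.
N_0 = 5
N_1 = 5 + 5 = 10
N_2 = 5 + 10 = 15
So |H| = 15.
Each predicate of arity r yields |H|^r ground atoms (one per choice of an r-tuple from H):
  Path: 15^2 = 225;  Reach: 15;  Edge: 15^2 = 225
Total ground atoms: 225 + 15 + 225 = 465.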